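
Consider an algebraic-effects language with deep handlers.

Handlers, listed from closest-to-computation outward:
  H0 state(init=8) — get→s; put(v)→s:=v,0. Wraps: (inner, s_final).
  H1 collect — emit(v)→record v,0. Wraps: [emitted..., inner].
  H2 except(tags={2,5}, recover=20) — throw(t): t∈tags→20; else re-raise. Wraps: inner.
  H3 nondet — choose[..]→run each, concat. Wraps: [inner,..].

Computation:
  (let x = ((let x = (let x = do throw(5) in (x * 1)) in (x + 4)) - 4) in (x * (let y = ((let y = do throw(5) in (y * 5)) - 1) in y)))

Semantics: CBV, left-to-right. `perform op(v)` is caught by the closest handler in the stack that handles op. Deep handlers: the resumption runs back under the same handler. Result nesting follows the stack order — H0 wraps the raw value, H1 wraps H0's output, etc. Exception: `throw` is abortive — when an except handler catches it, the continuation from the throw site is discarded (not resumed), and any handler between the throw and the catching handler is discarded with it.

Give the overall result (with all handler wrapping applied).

Answer: [20]

Working:
throw(5) @ H2 caught ⇒ 20
H3 returns [20]
= [20]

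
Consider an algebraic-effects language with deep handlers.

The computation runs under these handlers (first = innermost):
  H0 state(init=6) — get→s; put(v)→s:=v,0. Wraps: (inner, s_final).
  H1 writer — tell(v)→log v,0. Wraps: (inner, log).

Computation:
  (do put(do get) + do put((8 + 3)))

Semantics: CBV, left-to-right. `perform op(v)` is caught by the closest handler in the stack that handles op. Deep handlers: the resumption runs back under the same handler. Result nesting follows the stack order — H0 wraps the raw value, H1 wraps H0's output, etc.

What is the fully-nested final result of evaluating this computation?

Working:
get @ H0 ⇒ 6
put(6) @ H0 ⇒ s:=6
put(11) @ H0 ⇒ s:=11
H0 returns (0, 11)
H1 returns ((0, 11), ())
= ((0, 11), ())

Answer: ((0, 11), ())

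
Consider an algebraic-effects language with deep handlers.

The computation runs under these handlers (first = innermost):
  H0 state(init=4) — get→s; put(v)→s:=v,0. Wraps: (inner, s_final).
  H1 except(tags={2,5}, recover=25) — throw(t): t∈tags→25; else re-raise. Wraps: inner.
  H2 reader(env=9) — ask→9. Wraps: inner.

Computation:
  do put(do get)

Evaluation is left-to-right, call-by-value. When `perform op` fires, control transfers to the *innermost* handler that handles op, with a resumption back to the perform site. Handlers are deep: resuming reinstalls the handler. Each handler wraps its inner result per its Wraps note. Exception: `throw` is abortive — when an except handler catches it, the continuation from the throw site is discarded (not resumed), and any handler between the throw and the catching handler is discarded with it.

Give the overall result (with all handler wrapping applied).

Step-by-step:
get @ H0 ⇒ 4
put(4) @ H0 ⇒ s:=4
H0 returns (0, 4)
H1 returns (0, 4)
H2 returns (0, 4)
= (0, 4)

Answer: (0, 4)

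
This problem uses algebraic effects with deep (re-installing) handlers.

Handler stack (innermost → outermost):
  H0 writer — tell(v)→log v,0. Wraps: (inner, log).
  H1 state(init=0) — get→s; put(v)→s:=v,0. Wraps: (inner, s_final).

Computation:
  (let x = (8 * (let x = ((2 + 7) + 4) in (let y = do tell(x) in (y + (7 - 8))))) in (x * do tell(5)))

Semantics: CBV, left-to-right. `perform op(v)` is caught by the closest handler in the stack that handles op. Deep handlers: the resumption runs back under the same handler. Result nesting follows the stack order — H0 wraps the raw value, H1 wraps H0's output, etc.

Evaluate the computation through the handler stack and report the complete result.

Answer: ((0, (13, 5)), 0)

Step-by-step:
tell(13) @ H0 ⇒ log+=13
tell(5) @ H0 ⇒ log+=5
H0 returns (0, (13, 5))
H1 returns ((0, (13, 5)), 0)
= ((0, (13, 5)), 0)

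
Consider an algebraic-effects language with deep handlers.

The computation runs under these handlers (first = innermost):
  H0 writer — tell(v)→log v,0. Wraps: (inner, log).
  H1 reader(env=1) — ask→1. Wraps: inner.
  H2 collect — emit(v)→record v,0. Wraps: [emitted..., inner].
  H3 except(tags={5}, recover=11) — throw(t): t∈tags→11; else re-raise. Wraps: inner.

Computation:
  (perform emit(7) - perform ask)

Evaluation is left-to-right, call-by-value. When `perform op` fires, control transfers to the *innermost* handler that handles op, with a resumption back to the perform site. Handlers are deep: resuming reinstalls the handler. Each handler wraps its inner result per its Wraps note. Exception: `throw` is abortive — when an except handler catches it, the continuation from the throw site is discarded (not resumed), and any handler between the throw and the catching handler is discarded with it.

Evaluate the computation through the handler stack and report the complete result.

Evaluation trace:
emit(7) @ H2 ⇒ out+=7
ask @ H1 ⇒ 1
H0 returns (-1, ())
H1 returns (-1, ())
H2 returns [7, (-1, ())]
H3 returns [7, (-1, ())]
= [7, (-1, ())]

Answer: [7, (-1, ())]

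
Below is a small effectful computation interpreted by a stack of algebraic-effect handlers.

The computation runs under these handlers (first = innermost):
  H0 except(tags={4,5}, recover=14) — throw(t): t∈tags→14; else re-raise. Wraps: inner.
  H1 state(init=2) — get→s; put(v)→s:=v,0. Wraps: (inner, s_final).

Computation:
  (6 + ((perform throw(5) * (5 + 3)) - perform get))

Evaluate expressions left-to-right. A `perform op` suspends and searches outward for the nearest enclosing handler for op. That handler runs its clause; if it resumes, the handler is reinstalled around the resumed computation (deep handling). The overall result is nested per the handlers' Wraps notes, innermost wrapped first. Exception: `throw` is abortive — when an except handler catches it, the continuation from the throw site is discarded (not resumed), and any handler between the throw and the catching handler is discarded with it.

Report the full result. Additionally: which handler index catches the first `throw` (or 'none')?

Evaluation trace:
throw(5) @ H0 caught ⇒ 14
H1 returns (14, 2)
= (14, 2)

Answer: (14, 2) ; first throw caught by: H0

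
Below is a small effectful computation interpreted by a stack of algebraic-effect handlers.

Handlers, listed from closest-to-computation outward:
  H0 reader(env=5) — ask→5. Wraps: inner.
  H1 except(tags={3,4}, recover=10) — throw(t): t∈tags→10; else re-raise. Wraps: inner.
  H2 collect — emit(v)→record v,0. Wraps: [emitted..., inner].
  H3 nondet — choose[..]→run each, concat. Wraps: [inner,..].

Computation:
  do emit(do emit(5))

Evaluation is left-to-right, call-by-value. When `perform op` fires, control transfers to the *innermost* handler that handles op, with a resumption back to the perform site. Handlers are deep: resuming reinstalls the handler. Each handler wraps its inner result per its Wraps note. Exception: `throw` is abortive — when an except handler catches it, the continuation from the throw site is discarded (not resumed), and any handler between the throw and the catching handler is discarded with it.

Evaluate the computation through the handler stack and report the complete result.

Answer: [[5, 0, 0]]

Working:
emit(5) @ H2 ⇒ out+=5
emit(0) @ H2 ⇒ out+=0
H0 returns 0
H1 returns 0
H2 returns [5, 0, 0]
H3 returns [[5, 0, 0]]
= [[5, 0, 0]]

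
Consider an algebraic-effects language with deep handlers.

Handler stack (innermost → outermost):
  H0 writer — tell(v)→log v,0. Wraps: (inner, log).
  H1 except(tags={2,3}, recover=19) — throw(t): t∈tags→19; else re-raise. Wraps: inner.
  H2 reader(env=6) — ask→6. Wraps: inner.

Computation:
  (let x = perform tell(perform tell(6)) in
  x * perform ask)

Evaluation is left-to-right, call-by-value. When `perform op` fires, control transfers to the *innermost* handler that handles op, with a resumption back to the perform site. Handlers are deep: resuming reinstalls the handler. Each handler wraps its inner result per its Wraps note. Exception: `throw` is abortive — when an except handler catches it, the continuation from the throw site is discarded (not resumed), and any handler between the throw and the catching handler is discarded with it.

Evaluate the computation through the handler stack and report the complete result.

Step-by-step:
tell(6) @ H0 ⇒ log+=6
tell(0) @ H0 ⇒ log+=0
ask @ H2 ⇒ 6
H0 returns (0, (6, 0))
H1 returns (0, (6, 0))
H2 returns (0, (6, 0))
= (0, (6, 0))

Answer: (0, (6, 0))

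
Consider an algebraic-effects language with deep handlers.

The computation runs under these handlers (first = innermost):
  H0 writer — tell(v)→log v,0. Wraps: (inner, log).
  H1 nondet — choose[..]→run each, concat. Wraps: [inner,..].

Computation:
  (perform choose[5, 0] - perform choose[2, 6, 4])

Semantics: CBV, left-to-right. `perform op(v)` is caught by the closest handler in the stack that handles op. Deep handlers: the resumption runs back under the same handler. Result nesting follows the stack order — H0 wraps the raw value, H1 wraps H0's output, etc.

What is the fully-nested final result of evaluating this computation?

Step-by-step:
choose[5, 0] @ H1
  branch[0] choose=5:
    choose[2, 6, 4] @ H1
      branch[0] choose=2:
        H0 returns (3, ())
        H1 returns [(3, ())]
      branch[1] choose=6:
        H0 returns (-1, ())
        H1 returns [(-1, ())]
      branch[2] choose=4:
        H0 returns (1, ())
        H1 returns [(1, ())]
  branch[1] choose=0:
    choose[2, 6, 4] @ H1
      branch[0] choose=2:
        H0 returns (-2, ())
        H1 returns [(-2, ())]
      branch[1] choose=6:
        H0 returns (-6, ())
        H1 returns [(-6, ())]
      branch[2] choose=4:
        H0 returns (-4, ())
        H1 returns [(-4, ())]
= [(3, ()), (-1, ()), (1, ()), (-2, ()), (-6, ()), (-4, ())]

Answer: [(3, ()), (-1, ()), (1, ()), (-2, ()), (-6, ()), (-4, ())]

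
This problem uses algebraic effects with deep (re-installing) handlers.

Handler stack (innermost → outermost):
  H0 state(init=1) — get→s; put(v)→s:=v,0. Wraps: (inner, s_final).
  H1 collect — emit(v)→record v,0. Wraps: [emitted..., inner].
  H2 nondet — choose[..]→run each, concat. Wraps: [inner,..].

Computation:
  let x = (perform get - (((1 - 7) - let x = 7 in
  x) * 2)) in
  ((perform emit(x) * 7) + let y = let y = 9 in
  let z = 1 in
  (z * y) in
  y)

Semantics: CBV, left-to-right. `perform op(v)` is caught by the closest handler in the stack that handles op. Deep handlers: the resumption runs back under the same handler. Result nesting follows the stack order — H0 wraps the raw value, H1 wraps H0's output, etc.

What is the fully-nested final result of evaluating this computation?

Answer: [[27, (9, 1)]]

Step-by-step:
get @ H0 ⇒ 1
emit(27) @ H1 ⇒ out+=27
H0 returns (9, 1)
H1 returns [27, (9, 1)]
H2 returns [[27, (9, 1)]]
= [[27, (9, 1)]]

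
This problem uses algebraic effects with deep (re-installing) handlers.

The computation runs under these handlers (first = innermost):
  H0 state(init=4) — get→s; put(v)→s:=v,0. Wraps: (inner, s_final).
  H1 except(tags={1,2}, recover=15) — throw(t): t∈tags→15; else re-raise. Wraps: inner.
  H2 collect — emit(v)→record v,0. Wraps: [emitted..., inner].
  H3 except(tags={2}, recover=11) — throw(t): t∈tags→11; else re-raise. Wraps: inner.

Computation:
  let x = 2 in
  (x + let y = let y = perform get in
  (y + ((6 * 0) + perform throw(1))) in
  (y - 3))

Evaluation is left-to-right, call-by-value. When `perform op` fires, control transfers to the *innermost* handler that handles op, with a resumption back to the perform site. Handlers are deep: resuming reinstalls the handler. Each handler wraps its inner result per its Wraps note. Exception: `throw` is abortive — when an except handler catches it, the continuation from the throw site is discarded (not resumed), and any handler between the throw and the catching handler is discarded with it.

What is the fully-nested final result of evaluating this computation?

Answer: [15]

Working:
get @ H0 ⇒ 4
throw(1) @ H1 caught ⇒ 15
H2 returns [15]
H3 returns [15]
= [15]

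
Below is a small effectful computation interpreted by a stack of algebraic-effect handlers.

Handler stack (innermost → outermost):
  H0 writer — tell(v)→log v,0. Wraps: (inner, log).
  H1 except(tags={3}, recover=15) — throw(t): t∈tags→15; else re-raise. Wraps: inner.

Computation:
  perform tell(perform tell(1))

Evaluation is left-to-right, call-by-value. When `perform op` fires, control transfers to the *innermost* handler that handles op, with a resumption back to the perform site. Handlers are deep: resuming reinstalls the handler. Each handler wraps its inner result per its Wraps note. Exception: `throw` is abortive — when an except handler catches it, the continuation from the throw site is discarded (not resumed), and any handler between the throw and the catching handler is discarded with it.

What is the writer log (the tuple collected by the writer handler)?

Working:
tell(1) @ H0 ⇒ log+=1
tell(0) @ H0 ⇒ log+=0
H0 returns (0, (1, 0))
H1 returns (0, (1, 0))
= (0, (1, 0))

Answer: (1, 0)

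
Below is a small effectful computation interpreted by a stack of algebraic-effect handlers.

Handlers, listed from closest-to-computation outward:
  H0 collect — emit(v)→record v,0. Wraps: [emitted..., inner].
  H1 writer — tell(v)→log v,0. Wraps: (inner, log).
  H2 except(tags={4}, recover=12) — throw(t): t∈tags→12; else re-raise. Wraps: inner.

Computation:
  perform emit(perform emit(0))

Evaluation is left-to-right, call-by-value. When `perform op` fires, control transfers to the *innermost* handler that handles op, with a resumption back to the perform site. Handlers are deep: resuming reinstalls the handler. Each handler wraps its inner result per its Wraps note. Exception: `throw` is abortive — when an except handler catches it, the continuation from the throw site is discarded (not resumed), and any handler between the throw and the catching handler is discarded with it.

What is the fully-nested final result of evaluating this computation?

Step-by-step:
emit(0) @ H0 ⇒ out+=0
emit(0) @ H0 ⇒ out+=0
H0 returns [0, 0, 0]
H1 returns ([0, 0, 0], ())
H2 returns ([0, 0, 0], ())
= ([0, 0, 0], ())

Answer: ([0, 0, 0], ())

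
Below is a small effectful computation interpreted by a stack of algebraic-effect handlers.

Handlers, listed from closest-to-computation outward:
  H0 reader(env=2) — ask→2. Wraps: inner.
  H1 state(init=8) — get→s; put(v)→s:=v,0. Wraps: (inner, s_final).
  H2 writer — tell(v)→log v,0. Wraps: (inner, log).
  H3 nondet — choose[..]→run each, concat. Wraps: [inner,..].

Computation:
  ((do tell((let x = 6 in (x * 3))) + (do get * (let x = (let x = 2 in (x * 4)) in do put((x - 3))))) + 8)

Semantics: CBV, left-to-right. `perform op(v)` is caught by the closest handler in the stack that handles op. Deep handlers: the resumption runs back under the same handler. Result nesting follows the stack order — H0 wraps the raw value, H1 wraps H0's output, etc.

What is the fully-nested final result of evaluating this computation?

Answer: [((8, 5), (18))]

Working:
tell(18) @ H2 ⇒ log+=18
get @ H1 ⇒ 8
put(5) @ H1 ⇒ s:=5
H0 returns 8
H1 returns (8, 5)
H2 returns ((8, 5), (18))
H3 returns [((8, 5), (18))]
= [((8, 5), (18))]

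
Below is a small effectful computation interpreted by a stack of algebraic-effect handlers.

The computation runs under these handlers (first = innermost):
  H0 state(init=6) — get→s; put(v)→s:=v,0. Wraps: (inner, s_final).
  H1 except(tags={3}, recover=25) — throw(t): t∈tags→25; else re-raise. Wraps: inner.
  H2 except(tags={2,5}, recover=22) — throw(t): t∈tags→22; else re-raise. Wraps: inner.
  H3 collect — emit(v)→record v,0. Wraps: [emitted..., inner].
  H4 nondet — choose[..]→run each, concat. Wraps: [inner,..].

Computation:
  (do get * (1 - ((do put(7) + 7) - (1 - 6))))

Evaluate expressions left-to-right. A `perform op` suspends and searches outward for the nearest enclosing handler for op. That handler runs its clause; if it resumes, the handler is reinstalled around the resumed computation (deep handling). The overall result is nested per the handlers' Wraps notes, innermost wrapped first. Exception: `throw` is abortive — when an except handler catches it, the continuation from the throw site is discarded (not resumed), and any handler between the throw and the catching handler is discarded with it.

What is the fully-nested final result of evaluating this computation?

Step-by-step:
get @ H0 ⇒ 6
put(7) @ H0 ⇒ s:=7
H0 returns (-66, 7)
H1 returns (-66, 7)
H2 returns (-66, 7)
H3 returns [(-66, 7)]
H4 returns [[(-66, 7)]]
= [[(-66, 7)]]

Answer: [[(-66, 7)]]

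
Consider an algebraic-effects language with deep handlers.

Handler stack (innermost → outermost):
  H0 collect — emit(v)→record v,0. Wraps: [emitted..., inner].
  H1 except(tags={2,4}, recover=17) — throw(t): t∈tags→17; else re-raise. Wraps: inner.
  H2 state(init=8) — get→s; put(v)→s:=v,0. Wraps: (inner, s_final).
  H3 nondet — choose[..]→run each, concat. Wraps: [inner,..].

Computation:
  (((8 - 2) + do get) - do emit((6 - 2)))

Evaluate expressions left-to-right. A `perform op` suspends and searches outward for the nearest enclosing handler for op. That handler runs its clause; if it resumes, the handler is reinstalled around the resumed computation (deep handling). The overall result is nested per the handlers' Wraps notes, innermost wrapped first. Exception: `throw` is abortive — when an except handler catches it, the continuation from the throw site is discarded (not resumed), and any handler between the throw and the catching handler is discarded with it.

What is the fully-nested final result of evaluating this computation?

Answer: [([4, 14], 8)]

Step-by-step:
get @ H2 ⇒ 8
emit(4) @ H0 ⇒ out+=4
H0 returns [4, 14]
H1 returns [4, 14]
H2 returns ([4, 14], 8)
H3 returns [([4, 14], 8)]
= [([4, 14], 8)]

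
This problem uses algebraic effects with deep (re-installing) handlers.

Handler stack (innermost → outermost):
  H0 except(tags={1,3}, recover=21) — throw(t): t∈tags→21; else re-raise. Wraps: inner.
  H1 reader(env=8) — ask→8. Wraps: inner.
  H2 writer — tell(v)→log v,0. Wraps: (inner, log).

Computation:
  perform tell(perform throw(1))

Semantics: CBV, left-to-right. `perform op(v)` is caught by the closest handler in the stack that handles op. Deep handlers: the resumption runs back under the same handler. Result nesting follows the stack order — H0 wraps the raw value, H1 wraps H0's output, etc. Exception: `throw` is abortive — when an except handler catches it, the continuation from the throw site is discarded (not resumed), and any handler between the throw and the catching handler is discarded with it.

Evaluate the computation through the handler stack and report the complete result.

Step-by-step:
throw(1) @ H0 caught ⇒ 21
H1 returns 21
H2 returns (21, ())
= (21, ())

Answer: (21, ())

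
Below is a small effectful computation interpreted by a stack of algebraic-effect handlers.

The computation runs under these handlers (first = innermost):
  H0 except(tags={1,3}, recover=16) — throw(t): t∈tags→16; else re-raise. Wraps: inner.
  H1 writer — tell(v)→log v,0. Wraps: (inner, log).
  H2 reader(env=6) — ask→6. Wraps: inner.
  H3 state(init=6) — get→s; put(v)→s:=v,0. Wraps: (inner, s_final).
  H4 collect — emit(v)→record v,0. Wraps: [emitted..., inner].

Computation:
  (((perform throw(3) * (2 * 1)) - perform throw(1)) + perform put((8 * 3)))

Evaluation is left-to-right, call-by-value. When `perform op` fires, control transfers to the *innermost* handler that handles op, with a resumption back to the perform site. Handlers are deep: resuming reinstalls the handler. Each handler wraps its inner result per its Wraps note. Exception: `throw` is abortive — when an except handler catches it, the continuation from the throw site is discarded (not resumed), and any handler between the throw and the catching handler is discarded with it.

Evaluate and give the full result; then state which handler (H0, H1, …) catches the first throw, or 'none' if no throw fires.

Working:
throw(3) @ H0 caught ⇒ 16
H1 returns (16, ())
H2 returns (16, ())
H3 returns ((16, ()), 6)
H4 returns [((16, ()), 6)]
= [((16, ()), 6)]

Answer: [((16, ()), 6)] ; first throw caught by: H0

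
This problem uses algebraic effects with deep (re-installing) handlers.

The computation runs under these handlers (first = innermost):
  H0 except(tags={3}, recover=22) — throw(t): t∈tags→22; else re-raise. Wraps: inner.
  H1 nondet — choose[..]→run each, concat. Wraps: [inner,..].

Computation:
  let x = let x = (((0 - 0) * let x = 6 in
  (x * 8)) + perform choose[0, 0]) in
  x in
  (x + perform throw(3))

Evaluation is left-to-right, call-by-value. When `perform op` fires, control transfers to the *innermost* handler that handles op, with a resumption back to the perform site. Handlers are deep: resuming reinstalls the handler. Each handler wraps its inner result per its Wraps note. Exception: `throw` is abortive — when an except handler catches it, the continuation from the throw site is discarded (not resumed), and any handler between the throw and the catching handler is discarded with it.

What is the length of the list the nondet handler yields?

Evaluation trace:
choose[0, 0] @ H1
  branch[0] choose=0:
    throw(3) @ H0 caught ⇒ 22
    H1 returns [22]
  branch[1] choose=0:
    throw(3) @ H0 caught ⇒ 22
    H1 returns [22]
= [22, 22]

Answer: 2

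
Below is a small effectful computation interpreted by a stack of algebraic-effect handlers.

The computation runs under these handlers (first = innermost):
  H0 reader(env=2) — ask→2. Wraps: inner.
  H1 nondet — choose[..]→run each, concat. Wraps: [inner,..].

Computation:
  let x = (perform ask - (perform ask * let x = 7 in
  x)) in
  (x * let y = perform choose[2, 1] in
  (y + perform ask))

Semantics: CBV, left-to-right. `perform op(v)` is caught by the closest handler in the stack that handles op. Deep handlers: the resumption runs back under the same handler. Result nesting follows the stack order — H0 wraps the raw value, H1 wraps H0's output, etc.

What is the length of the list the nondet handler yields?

Answer: 2

Working:
ask @ H0 ⇒ 2
ask @ H0 ⇒ 2
choose[2, 1] @ H1
  branch[0] choose=2:
    ask @ H0 ⇒ 2
    H0 returns -48
    H1 returns [-48]
  branch[1] choose=1:
    ask @ H0 ⇒ 2
    H0 returns -36
    H1 returns [-36]
= [-48, -36]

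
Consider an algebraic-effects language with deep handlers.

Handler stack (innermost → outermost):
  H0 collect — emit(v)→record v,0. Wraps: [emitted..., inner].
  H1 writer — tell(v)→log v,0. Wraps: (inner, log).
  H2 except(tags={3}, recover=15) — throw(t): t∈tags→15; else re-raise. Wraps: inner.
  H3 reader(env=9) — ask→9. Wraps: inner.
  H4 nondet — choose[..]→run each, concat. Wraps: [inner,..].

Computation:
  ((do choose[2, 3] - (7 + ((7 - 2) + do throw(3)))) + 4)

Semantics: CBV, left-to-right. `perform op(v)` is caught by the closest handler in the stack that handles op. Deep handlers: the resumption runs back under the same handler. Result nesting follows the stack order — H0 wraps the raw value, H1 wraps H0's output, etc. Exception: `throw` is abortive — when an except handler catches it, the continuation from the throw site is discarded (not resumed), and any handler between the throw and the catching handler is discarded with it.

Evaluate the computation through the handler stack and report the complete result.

Answer: [15, 15]

Step-by-step:
choose[2, 3] @ H4
  branch[0] choose=2:
    throw(3) @ H2 caught ⇒ 15
    H3 returns 15
    H4 returns [15]
  branch[1] choose=3:
    throw(3) @ H2 caught ⇒ 15
    H3 returns 15
    H4 returns [15]
= [15, 15]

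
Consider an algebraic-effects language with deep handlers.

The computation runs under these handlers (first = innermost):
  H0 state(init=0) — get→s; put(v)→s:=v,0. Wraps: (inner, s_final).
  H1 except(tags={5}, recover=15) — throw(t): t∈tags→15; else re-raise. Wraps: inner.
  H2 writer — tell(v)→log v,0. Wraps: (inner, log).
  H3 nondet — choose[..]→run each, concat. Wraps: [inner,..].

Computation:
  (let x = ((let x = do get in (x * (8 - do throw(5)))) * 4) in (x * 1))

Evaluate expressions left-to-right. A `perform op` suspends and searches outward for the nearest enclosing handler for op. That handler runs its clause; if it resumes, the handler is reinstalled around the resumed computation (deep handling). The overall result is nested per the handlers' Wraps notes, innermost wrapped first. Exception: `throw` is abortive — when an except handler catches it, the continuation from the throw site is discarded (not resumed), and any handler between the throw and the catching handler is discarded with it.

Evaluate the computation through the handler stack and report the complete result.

Answer: [(15, ())]

Working:
get @ H0 ⇒ 0
throw(5) @ H1 caught ⇒ 15
H2 returns (15, ())
H3 returns [(15, ())]
= [(15, ())]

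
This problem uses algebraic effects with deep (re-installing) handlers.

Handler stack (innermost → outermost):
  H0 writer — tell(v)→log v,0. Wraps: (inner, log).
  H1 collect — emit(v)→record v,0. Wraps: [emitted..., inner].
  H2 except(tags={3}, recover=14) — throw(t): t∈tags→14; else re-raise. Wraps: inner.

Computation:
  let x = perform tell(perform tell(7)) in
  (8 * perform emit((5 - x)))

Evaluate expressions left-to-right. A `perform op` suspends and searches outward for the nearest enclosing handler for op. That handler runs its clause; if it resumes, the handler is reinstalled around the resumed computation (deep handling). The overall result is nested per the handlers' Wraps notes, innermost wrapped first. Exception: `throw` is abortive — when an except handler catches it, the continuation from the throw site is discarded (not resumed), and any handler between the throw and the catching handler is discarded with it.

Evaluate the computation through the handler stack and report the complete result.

Evaluation trace:
tell(7) @ H0 ⇒ log+=7
tell(0) @ H0 ⇒ log+=0
emit(5) @ H1 ⇒ out+=5
H0 returns (0, (7, 0))
H1 returns [5, (0, (7, 0))]
H2 returns [5, (0, (7, 0))]
= [5, (0, (7, 0))]

Answer: [5, (0, (7, 0))]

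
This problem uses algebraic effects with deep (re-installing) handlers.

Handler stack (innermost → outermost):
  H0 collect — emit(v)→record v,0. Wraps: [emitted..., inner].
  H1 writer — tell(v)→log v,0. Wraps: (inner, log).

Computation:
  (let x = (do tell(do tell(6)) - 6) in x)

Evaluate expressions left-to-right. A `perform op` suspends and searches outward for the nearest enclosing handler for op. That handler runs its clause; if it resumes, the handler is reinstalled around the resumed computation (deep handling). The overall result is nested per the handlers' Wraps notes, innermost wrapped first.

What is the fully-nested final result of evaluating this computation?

Working:
tell(6) @ H1 ⇒ log+=6
tell(0) @ H1 ⇒ log+=0
H0 returns [-6]
H1 returns ([-6], (6, 0))
= ([-6], (6, 0))

Answer: ([-6], (6, 0))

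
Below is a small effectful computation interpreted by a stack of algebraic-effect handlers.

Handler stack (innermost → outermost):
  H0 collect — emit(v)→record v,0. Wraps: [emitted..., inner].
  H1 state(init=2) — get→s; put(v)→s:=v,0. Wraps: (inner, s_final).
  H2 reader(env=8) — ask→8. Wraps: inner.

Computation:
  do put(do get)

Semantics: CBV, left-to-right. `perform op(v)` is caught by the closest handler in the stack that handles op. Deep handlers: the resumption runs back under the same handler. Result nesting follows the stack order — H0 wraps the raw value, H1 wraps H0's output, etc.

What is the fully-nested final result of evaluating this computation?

Answer: ([0], 2)

Step-by-step:
get @ H1 ⇒ 2
put(2) @ H1 ⇒ s:=2
H0 returns [0]
H1 returns ([0], 2)
H2 returns ([0], 2)
= ([0], 2)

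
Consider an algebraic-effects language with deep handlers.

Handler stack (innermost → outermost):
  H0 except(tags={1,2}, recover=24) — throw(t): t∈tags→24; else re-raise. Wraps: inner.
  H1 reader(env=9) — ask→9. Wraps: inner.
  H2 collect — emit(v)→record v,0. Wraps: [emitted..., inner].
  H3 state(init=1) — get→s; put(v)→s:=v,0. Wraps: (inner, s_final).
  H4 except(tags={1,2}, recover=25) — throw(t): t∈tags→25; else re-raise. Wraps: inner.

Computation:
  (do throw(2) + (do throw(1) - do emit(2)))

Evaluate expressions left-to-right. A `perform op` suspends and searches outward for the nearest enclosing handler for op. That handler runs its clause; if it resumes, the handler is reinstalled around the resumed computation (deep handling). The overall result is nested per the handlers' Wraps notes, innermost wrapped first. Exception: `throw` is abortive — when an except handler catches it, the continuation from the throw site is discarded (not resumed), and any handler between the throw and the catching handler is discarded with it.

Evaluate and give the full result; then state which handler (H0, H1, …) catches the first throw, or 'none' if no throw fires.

Answer: ([24], 1) ; first throw caught by: H0

Working:
throw(2) @ H0 caught ⇒ 24
H1 returns 24
H2 returns [24]
H3 returns ([24], 1)
H4 returns ([24], 1)
= ([24], 1)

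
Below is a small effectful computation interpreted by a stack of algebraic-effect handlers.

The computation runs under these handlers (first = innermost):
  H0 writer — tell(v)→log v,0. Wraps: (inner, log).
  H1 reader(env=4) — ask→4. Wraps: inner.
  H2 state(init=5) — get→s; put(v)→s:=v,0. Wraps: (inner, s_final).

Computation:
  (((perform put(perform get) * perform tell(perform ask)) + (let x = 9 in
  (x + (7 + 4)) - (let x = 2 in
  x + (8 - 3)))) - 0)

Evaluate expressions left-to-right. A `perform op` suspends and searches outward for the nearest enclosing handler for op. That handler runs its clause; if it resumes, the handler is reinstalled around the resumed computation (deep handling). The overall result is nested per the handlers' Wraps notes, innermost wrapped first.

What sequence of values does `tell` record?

Answer: (4)

Working:
get @ H2 ⇒ 5
put(5) @ H2 ⇒ s:=5
ask @ H1 ⇒ 4
tell(4) @ H0 ⇒ log+=4
H0 returns (13, (4))
H1 returns (13, (4))
H2 returns ((13, (4)), 5)
= ((13, (4)), 5)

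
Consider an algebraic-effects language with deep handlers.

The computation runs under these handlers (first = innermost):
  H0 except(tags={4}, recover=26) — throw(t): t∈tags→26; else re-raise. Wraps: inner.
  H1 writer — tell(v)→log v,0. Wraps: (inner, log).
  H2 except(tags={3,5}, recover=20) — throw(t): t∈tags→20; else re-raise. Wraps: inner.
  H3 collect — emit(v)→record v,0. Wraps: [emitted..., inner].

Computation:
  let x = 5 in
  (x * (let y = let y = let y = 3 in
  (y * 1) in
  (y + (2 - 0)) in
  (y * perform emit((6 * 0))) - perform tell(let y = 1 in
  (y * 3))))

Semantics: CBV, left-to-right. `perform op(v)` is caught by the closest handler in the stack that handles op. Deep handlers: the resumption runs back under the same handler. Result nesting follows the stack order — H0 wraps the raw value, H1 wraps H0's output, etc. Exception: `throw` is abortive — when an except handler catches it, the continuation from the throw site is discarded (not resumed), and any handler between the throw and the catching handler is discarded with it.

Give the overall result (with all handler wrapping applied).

Step-by-step:
emit(0) @ H3 ⇒ out+=0
tell(3) @ H1 ⇒ log+=3
H0 returns 0
H1 returns (0, (3))
H2 returns (0, (3))
H3 returns [0, (0, (3))]
= [0, (0, (3))]

Answer: [0, (0, (3))]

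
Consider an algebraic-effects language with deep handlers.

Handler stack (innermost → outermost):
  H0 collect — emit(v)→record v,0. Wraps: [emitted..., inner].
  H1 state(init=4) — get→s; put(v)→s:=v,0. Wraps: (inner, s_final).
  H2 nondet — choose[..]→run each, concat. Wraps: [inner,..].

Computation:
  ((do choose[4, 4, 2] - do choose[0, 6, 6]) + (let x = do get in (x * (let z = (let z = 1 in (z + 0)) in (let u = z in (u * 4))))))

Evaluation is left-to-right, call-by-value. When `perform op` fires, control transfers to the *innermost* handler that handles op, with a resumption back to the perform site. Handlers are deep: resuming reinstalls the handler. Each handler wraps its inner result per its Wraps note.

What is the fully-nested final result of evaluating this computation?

Answer: [([20], 4), ([14], 4), ([14], 4), ([20], 4), ([14], 4), ([14], 4), ([18], 4), ([12], 4), ([12], 4)]

Evaluation trace:
choose[4, 4, 2] @ H2
  branch[0] choose=4:
    choose[0, 6, 6] @ H2
      branch[0] choose=0:
        get @ H1 ⇒ 4
        H0 returns [20]
        H1 returns ([20], 4)
        H2 returns [([20], 4)]
      branch[1] choose=6:
        get @ H1 ⇒ 4
        H0 returns [14]
        H1 returns ([14], 4)
        H2 returns [([14], 4)]
      branch[2] choose=6:
        get @ H1 ⇒ 4
        H0 returns [14]
        H1 returns ([14], 4)
        H2 returns [([14], 4)]
  branch[1] choose=4:
    choose[0, 6, 6] @ H2
      branch[0] choose=0:
        get @ H1 ⇒ 4
        H0 returns [20]
        H1 returns ([20], 4)
        H2 returns [([20], 4)]
      branch[1] choose=6:
        get @ H1 ⇒ 4
        H0 returns [14]
        H1 returns ([14], 4)
        H2 returns [([14], 4)]
      branch[2] choose=6:
        get @ H1 ⇒ 4
        H0 returns [14]
        H1 returns ([14], 4)
        H2 returns [([14], 4)]
  branch[2] choose=2:
    choose[0, 6, 6] @ H2
      branch[0] choose=0:
        get @ H1 ⇒ 4
        H0 returns [18]
        H1 returns ([18], 4)
        H2 returns [([18], 4)]
      branch[1] choose=6:
        get @ H1 ⇒ 4
        H0 returns [12]
        H1 returns ([12], 4)
        H2 returns [([12], 4)]
      branch[2] choose=6:
        get @ H1 ⇒ 4
        H0 returns [12]
        H1 returns ([12], 4)
        H2 returns [([12], 4)]
= [([20], 4), ([14], 4), ([14], 4), ([20], 4), ([14], 4), ([14], 4), ([18], 4), ([12], 4), ([12], 4)]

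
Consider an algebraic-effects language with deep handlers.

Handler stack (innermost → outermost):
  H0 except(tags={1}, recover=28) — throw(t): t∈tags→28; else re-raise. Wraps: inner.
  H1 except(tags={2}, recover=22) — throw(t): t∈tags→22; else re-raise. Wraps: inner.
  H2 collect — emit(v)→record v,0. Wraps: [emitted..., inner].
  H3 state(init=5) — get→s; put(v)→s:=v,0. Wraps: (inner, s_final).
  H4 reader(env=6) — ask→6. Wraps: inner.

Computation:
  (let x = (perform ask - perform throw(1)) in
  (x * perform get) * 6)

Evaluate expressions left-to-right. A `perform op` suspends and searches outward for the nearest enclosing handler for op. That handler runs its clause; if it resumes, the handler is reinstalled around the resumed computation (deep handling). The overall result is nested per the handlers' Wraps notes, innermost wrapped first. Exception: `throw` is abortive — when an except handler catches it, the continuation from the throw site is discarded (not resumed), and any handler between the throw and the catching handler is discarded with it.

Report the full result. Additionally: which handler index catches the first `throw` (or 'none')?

Evaluation trace:
ask @ H4 ⇒ 6
throw(1) @ H0 caught ⇒ 28
H1 returns 28
H2 returns [28]
H3 returns ([28], 5)
H4 returns ([28], 5)
= ([28], 5)

Answer: ([28], 5) ; first throw caught by: H0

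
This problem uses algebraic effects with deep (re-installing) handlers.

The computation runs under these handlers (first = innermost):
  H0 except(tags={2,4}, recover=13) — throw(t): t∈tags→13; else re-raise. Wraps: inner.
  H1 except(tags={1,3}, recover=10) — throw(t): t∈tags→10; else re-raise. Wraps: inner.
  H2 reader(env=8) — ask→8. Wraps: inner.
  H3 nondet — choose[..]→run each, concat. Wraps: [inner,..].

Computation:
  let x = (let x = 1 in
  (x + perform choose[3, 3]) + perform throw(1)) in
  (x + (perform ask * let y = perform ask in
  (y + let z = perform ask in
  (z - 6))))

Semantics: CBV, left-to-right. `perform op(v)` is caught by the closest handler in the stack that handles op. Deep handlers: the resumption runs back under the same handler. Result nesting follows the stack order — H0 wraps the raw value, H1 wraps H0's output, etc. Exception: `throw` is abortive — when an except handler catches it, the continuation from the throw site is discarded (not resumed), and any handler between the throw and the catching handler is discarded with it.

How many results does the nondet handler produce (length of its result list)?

Step-by-step:
choose[3, 3] @ H3
  branch[0] choose=3:
    throw(1) @ H0 re-raised
    throw(1) @ H1 caught ⇒ 10
    H2 returns 10
    H3 returns [10]
  branch[1] choose=3:
    throw(1) @ H0 re-raised
    throw(1) @ H1 caught ⇒ 10
    H2 returns 10
    H3 returns [10]
= [10, 10]

Answer: 2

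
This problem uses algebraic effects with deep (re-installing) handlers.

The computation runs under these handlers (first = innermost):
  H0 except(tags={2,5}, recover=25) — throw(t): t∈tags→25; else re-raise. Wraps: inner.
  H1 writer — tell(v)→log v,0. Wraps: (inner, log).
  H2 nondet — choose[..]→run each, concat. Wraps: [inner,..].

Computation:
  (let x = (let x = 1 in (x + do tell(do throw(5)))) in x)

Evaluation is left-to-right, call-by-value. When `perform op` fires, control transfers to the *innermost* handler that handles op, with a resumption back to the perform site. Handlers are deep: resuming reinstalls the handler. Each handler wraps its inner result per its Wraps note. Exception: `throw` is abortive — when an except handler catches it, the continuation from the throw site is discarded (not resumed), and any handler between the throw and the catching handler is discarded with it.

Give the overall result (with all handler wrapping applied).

Answer: [(25, ())]

Evaluation trace:
throw(5) @ H0 caught ⇒ 25
H1 returns (25, ())
H2 returns [(25, ())]
= [(25, ())]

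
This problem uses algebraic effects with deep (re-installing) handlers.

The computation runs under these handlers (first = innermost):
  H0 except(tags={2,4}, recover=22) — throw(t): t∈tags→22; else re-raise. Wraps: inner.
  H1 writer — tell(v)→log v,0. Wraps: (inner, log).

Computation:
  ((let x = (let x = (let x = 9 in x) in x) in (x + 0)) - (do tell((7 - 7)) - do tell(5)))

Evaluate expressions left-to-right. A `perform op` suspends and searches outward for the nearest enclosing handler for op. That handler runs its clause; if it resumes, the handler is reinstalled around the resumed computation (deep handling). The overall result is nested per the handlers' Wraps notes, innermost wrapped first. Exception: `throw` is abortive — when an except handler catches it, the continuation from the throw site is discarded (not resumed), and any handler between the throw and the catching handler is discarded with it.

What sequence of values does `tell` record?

Step-by-step:
tell(0) @ H1 ⇒ log+=0
tell(5) @ H1 ⇒ log+=5
H0 returns 9
H1 returns (9, (0, 5))
= (9, (0, 5))

Answer: (0, 5)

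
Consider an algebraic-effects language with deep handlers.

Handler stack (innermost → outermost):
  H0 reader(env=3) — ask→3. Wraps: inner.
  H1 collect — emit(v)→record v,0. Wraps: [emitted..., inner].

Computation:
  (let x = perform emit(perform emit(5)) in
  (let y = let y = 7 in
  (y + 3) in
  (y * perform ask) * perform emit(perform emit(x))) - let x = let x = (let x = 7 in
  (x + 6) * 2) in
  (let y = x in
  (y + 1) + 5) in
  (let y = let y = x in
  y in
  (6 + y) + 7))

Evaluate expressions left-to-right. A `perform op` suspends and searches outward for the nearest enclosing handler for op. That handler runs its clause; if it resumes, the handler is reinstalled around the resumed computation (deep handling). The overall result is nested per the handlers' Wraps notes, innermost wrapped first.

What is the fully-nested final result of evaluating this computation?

Evaluation trace:
emit(5) @ H1 ⇒ out+=5
emit(0) @ H1 ⇒ out+=0
ask @ H0 ⇒ 3
emit(0) @ H1 ⇒ out+=0
emit(0) @ H1 ⇒ out+=0
H0 returns -45
H1 returns [5, 0, 0, 0, -45]
= [5, 0, 0, 0, -45]

Answer: [5, 0, 0, 0, -45]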